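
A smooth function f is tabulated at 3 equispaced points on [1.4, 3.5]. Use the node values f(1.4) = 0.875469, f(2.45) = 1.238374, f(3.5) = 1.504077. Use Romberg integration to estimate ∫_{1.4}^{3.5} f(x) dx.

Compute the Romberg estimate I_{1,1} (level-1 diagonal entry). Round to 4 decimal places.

2.5666

I_{0,0} (trapezoid, 1 panel, h=2.1000): 2.498523
I_{1,0} (trapezoid, 2 panels, h=1.0500): 2.549554
I_{1,1} = 2.549554 + (2.549554 − 2.498523)/3 = 2.566564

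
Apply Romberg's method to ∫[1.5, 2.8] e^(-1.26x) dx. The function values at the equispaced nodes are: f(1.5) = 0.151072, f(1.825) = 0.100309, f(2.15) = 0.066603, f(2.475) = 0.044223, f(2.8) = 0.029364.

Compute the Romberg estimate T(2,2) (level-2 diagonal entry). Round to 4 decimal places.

T(0,0) (trapezoid, 1 panel, h=1.3000): 0.117283
T(1,0) (trapezoid, 2 panels, h=0.6500): 0.101934
T(2,0) (trapezoid, 4 panels, h=0.3250): 0.097940
T(1,1) = 0.101934 + (0.101934 − 0.117283)/3 = 0.096818
T(2,1) = 0.097940 + (0.097940 − 0.101934)/3 = 0.096609
T(2,2) = 0.096609 + (0.096609 − 0.096818)/15 = 0.096595

0.0966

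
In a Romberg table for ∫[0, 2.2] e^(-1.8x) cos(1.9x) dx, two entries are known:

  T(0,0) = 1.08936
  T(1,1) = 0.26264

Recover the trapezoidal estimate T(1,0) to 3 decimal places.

0.469

From T(1,1) = (4·T(1,0) − T(0,0))/3, solve for T(1,0):
4·T(1,0) = 3·0.26264 + 1.08936 = 1.87728
T(1,0) = 0.46932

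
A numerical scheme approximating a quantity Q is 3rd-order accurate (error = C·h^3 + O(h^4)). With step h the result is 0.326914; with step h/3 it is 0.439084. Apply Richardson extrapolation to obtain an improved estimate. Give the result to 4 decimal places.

Extrapolated value = (27·A(h/3) − A(h)) / (27 − 1)
= (27·0.439084 − 0.326914) / 26
= 11.528354 / 26 = 0.443398

0.4434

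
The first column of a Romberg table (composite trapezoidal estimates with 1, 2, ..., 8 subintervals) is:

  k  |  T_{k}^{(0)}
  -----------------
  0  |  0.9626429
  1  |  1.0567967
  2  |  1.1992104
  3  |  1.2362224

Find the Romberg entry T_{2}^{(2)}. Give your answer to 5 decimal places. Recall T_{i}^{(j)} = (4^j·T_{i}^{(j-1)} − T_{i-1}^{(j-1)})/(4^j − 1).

1.25725

T_{1}^{(1)} = (4·1.0567967 − 0.9626429) / 3 = 1.0881813
T_{2}^{(1)} = 1.1992104 + (1.1992104 − 1.0567967)/3 = 1.2466816
T_{2}^{(2)} = 1.2466816 + (1.2466816 − 1.0881813)/15 = 1.2572483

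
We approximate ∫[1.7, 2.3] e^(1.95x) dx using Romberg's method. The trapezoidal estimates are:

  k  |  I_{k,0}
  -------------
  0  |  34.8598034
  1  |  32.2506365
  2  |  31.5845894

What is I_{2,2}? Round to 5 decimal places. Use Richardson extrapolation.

Richardson extrapolation on the trapezoidal column (denominator 4−1=3):
I_{1,1} = 32.2506365 + (32.2506365 − 34.8598034)/3 = 31.3809142
I_{2,1} = (4·31.5845894 − 32.2506365) / 3 = 31.3625737
I_{2,2} = (16·31.3625737 − 31.3809142) / 15 = 31.3613510

31.36135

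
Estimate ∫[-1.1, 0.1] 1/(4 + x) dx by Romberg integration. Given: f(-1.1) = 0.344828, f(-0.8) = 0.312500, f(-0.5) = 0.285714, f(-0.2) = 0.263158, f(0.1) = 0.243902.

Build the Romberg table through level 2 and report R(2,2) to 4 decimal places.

0.3463

R(0,0) (trapezoid, 1 panel, h=1.2000): 0.353238
R(1,0) (trapezoid, 2 panels, h=0.6000): 0.348047
R(2,0) (trapezoid, 4 panels, h=0.3000): 0.346721
R(1,1) = 0.348047 + (0.348047 − 0.353238)/3 = 0.346317
R(2,1) = 0.346721 + (0.346721 − 0.348047)/3 = 0.346279
R(2,2) = 0.346279 + (0.346279 − 0.346317)/15 = 0.346276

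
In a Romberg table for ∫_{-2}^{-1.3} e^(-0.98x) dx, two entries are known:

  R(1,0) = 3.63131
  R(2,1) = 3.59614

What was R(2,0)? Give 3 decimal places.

From R(2,1) = (4·R(2,0) − R(1,0))/3, solve for R(2,0):
4·R(2,0) = 3·3.59614 + 3.63131 = 14.41973
R(2,0) = 3.60493

3.605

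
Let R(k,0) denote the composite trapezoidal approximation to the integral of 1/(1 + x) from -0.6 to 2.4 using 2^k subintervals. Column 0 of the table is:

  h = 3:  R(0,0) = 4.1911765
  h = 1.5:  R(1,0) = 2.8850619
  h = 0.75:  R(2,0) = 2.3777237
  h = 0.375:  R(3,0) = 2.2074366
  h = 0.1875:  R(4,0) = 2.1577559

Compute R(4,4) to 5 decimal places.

Richardson extrapolation on the trapezoidal column (denominator 4−1=3):
R(1,1) = 2.8850619 + (2.8850619 − 4.1911765)/3 = 2.4496904
R(2,1) = 2.3777237 + (2.3777237 − 2.8850619)/3 = 2.2086110
R(3,1) = (4·2.2074366 − 2.3777237) / 3 = 2.1506742
R(4,1) = 2.1577559 + (2.1577559 − 2.2074366)/3 = 2.1411957
R(2,2) = 2.2086110 + (2.2086110 − 2.4496904)/15 = 2.1925390
R(3,2) = 2.1506742 + (2.1506742 − 2.2086110)/15 = 2.1468117
R(4,2) = 2.1411957 + (2.1411957 − 2.1506742)/15 = 2.1405638
R(3,3) = (64·2.1468117 − 2.1925390) / 63 = 2.1460859
R(4,3) = 2.1405638 + (2.1405638 − 2.1468117)/63 = 2.1404646
R(4,4) = (256·2.1404646 − 2.1460859) / 255 = 2.1404426

2.14044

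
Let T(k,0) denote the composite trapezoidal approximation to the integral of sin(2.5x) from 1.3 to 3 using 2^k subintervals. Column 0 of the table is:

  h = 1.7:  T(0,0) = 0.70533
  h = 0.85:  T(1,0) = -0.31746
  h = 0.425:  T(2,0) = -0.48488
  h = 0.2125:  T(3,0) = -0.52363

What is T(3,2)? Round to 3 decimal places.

-0.536

T(2,1) = (4·(-0.48488) − (-0.31746)) / 3 = -0.54069
T(3,1) = -0.52363 + (-0.52363 − (-0.48488))/3 = -0.53655
T(3,2) = (16·(-0.53655) − (-0.54069)) / 15 = -0.53627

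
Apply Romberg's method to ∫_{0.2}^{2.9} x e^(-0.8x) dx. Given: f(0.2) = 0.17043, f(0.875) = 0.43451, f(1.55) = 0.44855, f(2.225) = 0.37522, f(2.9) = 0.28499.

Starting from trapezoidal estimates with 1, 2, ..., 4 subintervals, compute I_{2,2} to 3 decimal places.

1.034

I_{0,0} (trapezoid, 1 panel, h=2.7000): 0.61482
I_{1,0} (trapezoid, 2 panels, h=1.3500): 0.91295
I_{2,0} (trapezoid, 4 panels, h=0.6750): 1.00304
I_{1,1} = 0.91295 + (0.91295 − 0.61482)/3 = 1.01233
I_{2,1} = 1.00304 + (1.00304 − 0.91295)/3 = 1.03307
I_{2,2} = 1.03307 + (1.03307 − 1.01233)/15 = 1.03445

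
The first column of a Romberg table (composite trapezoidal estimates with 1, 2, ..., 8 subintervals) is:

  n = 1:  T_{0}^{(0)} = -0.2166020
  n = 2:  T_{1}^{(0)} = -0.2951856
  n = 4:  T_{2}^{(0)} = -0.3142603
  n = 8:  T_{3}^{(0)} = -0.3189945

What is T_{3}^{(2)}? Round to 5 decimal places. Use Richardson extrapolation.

Richardson extrapolation on the trapezoidal column (denominator 4−1=3):
T_{2}^{(1)} = (4·(-0.3142603) − (-0.2951856)) / 3 = -0.3206185
T_{3}^{(1)} = (4·(-0.3189945) − (-0.3142603)) / 3 = -0.3205726
T_{3}^{(2)} = -0.3205726 + (-0.3205726 − (-0.3206185))/15 = -0.3205695

-0.32057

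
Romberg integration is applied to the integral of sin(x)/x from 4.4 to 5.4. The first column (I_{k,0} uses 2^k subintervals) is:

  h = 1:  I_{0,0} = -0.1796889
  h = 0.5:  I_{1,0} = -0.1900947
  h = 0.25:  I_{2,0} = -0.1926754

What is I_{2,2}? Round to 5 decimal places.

-0.19353

Richardson extrapolation on the trapezoidal column (denominator 4−1=3):
I_{1,1} = (4·(-0.1900947) − (-0.1796889)) / 3 = -0.1935633
I_{2,1} = -0.1926754 + (-0.1926754 − (-0.1900947))/3 = -0.1935356
I_{2,2} = (16·(-0.1935356) − (-0.1935633)) / 15 = -0.1935338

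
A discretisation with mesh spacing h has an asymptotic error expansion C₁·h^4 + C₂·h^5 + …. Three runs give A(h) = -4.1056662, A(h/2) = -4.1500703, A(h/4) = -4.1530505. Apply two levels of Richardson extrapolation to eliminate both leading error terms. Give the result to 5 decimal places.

-4.15326

First eliminate the h^4 term (factor 2^4 = 16):
  B₁ = (16·(-4.1500703) − (-4.1056662))/15 = -4.1530306
  B₂ = (16·(-4.1530505) − (-4.1500703))/15 = -4.1532492
Then eliminate the h^5 term (factor 2^5 = 32):
  (32·(-4.1532492) − (-4.1530306))/31 = -4.1532563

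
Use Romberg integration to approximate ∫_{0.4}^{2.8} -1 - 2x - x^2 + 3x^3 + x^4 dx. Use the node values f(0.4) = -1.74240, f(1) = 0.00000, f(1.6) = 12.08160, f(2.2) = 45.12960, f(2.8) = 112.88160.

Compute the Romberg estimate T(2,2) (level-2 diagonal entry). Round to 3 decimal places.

T(0,0) (trapezoid, 1 panel, h=2.4000): 133.36704
T(1,0) (trapezoid, 2 panels, h=1.2000): 81.18144
T(2,0) (trapezoid, 4 panels, h=0.6000): 67.66848
T(1,1) = 81.18144 + (81.18144 − 133.36704)/3 = 63.78624
T(2,1) = 67.66848 + (67.66848 − 81.18144)/3 = 63.16416
T(2,2) = 63.16416 + (63.16416 − 63.78624)/15 = 63.12269

63.123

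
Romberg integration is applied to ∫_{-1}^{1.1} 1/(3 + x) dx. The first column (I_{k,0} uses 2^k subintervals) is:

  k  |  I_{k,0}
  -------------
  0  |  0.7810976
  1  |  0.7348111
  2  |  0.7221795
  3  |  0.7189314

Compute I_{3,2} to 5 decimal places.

0.71784

Richardson extrapolation on the trapezoidal column (denominator 4−1=3):
I_{2,1} = 0.7221795 + (0.7221795 − 0.7348111)/3 = 0.7179690
I_{3,1} = 0.7189314 + (0.7189314 − 0.7221795)/3 = 0.7178487
I_{3,2} = (16·0.7178487 − 0.7179690) / 15 = 0.7178407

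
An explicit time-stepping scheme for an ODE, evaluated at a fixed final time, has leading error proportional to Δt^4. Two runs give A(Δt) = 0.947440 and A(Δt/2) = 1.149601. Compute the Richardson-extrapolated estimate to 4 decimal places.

1.1631

Extrapolated value = (16·A(Δt/2) − A(Δt)) / (16 − 1)
= (16·1.149601 − 0.947440) / 15
= 17.446176 / 15 = 1.163078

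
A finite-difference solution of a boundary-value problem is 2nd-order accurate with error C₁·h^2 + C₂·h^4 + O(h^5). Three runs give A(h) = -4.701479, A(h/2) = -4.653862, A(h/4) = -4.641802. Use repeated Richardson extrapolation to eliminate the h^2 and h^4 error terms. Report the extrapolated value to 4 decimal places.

-4.6378

First eliminate the h^2 term (factor 2^2 = 4):
  B₁ = (4·(-4.653862) − (-4.701479))/3 = -4.637990
  B₂ = (4·(-4.641802) − (-4.653862))/3 = -4.637782
Then eliminate the h^4 term (factor 2^4 = 16):
  (16·(-4.637782) − (-4.637990))/15 = -4.637768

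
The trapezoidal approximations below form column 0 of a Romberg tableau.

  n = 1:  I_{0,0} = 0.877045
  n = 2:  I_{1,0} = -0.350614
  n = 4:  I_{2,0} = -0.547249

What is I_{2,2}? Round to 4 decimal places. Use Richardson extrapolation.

I_{1,1} = -0.350614 + (-0.350614 − 0.877045)/3 = -0.759834
I_{2,1} = (4·(-0.547249) − (-0.350614)) / 3 = -0.612794
I_{2,2} = -0.612794 + (-0.612794 − (-0.759834))/15 = -0.602991

-0.6030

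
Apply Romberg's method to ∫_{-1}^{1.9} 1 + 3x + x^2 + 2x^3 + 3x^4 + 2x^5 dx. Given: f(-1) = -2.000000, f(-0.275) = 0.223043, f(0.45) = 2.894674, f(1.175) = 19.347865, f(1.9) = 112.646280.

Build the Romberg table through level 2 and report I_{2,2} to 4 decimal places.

46.2559

I_{0,0} (trapezoid, 1 panel, h=2.9000): 160.437106
I_{1,0} (trapezoid, 2 panels, h=1.4500): 84.415830
I_{2,0} (trapezoid, 4 panels, h=0.7250): 56.396823
I_{1,1} = 84.415830 + (84.415830 − 160.437106)/3 = 59.075405
I_{2,1} = 56.396823 + (56.396823 − 84.415830)/3 = 47.057154
I_{2,2} = 47.057154 + (47.057154 − 59.075405)/15 = 46.255937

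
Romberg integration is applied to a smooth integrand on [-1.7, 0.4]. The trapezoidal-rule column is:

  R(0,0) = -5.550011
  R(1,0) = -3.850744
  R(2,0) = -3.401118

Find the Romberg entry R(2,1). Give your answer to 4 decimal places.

-3.2512

Richardson extrapolation on the trapezoidal column (denominator 4−1=3):
R(2,1) = -3.401118 + (-3.401118 − (-3.850744))/3 = -3.251243
(Column j=1 coincides with Simpson's rule on the same nodes.)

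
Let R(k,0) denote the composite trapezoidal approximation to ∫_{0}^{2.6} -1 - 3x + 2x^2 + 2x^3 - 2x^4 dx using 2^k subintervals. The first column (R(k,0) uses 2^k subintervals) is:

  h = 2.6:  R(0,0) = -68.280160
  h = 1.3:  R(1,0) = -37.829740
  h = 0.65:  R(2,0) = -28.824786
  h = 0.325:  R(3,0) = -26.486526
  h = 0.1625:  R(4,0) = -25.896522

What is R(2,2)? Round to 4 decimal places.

R(1,1) = (4·(-37.829740) − (-68.280160)) / 3 = -27.679600
R(2,1) = -28.824786 + (-28.824786 − (-37.829740))/3 = -25.823135
R(2,2) = -25.823135 + (-25.823135 − (-27.679600))/15 = -25.699371
(Column j=1 coincides with Simpson's rule on the same nodes.)

-25.6994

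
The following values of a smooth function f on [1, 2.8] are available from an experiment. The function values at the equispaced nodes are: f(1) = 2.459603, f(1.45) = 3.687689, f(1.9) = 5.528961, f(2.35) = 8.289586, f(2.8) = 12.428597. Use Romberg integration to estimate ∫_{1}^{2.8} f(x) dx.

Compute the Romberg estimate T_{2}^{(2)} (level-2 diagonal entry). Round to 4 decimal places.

11.0768

T_{0}^{(0)} (trapezoid, 1 panel, h=1.8000): 13.399380
T_{1}^{(0)} (trapezoid, 2 panels, h=0.9000): 11.675755
T_{2}^{(0)} (trapezoid, 4 panels, h=0.4500): 11.227651
T_{1}^{(1)} = 11.675755 + (11.675755 − 13.399380)/3 = 11.101213
T_{2}^{(1)} = 11.227651 + (11.227651 − 11.675755)/3 = 11.078283
T_{2}^{(2)} = 11.078283 + (11.078283 − 11.101213)/15 = 11.076754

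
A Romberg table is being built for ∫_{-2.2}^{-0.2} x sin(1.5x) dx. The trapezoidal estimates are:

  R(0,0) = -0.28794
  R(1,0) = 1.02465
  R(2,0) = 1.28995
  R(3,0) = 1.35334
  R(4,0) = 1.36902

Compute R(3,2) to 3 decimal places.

R(2,1) = 1.28995 + (1.28995 − 1.02465)/3 = 1.37838
R(3,1) = (4·1.35334 − 1.28995) / 3 = 1.37447
R(3,2) = (16·1.37447 − 1.37838) / 15 = 1.37421

1.374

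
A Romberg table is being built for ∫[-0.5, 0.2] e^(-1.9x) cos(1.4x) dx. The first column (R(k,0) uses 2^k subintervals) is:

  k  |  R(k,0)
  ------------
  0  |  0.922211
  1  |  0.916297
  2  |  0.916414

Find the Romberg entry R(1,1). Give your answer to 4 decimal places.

0.9143

R(1,1) = (4·0.916297 − 0.922211) / 3 = 0.914326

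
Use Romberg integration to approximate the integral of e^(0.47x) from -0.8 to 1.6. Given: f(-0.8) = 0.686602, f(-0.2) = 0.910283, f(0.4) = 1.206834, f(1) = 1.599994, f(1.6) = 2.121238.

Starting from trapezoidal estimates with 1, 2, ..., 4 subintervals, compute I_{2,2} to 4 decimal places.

I_{0,0} (trapezoid, 1 panel, h=2.4000): 3.369408
I_{1,0} (trapezoid, 2 panels, h=1.2000): 3.132905
I_{2,0} (trapezoid, 4 panels, h=0.6000): 3.072619
I_{1,1} = 3.132905 + (3.132905 − 3.369408)/3 = 3.054071
I_{2,1} = 3.072619 + (3.072619 − 3.132905)/3 = 3.052524
I_{2,2} = 3.052524 + (3.052524 − 3.054071)/15 = 3.052421

3.0524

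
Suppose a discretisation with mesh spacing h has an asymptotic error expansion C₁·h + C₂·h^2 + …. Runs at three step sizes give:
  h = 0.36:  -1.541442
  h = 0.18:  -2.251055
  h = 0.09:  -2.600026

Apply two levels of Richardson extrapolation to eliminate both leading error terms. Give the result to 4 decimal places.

First eliminate the h term (factor 2^1 = 2):
  B₁ = (2·(-2.251055) − (-1.541442))/1 = -2.960668
  B₂ = (2·(-2.600026) − (-2.251055))/1 = -2.948997
Then eliminate the h^2 term (factor 2^2 = 4):
  (4·(-2.948997) − (-2.960668))/3 = -2.945107

-2.9451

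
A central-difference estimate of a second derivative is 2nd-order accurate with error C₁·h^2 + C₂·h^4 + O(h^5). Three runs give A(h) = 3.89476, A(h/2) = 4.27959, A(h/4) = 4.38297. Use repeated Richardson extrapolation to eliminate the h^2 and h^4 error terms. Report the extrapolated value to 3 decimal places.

4.418

First eliminate the h^2 term (factor 2^2 = 4):
  B₁ = (4·4.27959 − 3.89476)/3 = 4.40787
  B₂ = (4·4.38297 − 4.27959)/3 = 4.41743
Then eliminate the h^4 term (factor 2^4 = 16):
  (16·4.41743 − 4.40787)/15 = 4.41807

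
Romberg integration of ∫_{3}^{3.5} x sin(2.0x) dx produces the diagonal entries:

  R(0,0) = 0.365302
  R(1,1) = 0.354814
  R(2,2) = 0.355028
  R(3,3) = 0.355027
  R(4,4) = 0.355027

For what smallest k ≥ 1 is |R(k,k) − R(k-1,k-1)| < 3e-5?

|R(1,1) − R(0,0)| = 0.010488 ≥ 3e-5
|R(2,2) − R(1,1)| = 0.000214 ≥ 3e-5
|R(3,3) − R(2,2)| = 0.000001 < 3e-5

k = 3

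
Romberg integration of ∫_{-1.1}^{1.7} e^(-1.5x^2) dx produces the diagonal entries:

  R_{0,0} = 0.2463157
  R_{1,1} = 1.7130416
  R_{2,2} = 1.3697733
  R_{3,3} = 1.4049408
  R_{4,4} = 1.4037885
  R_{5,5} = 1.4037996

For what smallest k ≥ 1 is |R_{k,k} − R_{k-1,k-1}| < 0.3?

|R_{1,1} − R_{0,0}| = 1.4667259 ≥ 0.3
|R_{2,2} − R_{1,1}| = 0.3432683 ≥ 0.3
|R_{3,3} − R_{2,2}| = 0.0351675 < 0.3

k = 3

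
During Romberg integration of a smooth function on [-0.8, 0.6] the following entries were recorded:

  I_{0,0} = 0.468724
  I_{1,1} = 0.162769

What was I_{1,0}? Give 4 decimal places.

0.2393

From I_{1,1} = (4·I_{1,0} − I_{0,0})/3, solve for I_{1,0}:
4·I_{1,0} = 3·0.162769 + 0.468724 = 0.957031
I_{1,0} = 0.239258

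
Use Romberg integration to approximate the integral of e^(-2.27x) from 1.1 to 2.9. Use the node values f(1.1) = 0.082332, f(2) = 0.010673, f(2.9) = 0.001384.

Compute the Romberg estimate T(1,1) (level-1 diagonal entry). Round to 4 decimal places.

T(0,0) (trapezoid, 1 panel, h=1.8000): 0.075344
T(1,0) (trapezoid, 2 panels, h=0.9000): 0.047278
T(1,1) = 0.047278 + (0.047278 − 0.075344)/3 = 0.037923

0.0379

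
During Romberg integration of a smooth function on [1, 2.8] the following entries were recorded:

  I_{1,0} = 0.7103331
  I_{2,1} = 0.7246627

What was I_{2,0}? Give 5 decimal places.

From I_{2,1} = (4·I_{2,0} − I_{1,0})/3, solve for I_{2,0}:
4·I_{2,0} = 3·0.7246627 + 0.7103331 = 2.8843212
I_{2,0} = 0.7210803

0.72108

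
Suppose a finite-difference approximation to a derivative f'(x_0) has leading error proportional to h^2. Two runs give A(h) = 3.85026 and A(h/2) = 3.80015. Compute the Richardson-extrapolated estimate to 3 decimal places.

3.783

Extrapolated value = (4·A(h/2) − A(h)) / (4 − 1)
= (4·3.80015 − 3.85026) / 3
= 11.35034 / 3 = 3.78345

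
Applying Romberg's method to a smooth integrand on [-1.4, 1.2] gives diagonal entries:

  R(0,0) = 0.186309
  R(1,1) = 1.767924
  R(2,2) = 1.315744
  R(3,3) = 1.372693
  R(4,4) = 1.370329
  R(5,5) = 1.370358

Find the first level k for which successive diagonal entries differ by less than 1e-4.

|R(1,1) − R(0,0)| = 1.581615 ≥ 1e-4
|R(2,2) − R(1,1)| = 0.452180 ≥ 1e-4
|R(3,3) − R(2,2)| = 0.056949 ≥ 1e-4
|R(4,4) − R(3,3)| = 0.002364 ≥ 1e-4
|R(5,5) − R(4,4)| = 0.000029 < 1e-4

k = 5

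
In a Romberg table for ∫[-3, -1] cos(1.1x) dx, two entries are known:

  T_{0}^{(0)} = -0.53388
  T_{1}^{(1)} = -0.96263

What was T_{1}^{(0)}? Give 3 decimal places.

-0.855

From T_{1}^{(1)} = (4·T_{1}^{(0)} − T_{0}^{(0)})/3, solve for T_{1}^{(0)}:
4·T_{1}^{(0)} = 3·(-0.96263) + (-0.53388) = -3.42177
T_{1}^{(0)} = -0.85544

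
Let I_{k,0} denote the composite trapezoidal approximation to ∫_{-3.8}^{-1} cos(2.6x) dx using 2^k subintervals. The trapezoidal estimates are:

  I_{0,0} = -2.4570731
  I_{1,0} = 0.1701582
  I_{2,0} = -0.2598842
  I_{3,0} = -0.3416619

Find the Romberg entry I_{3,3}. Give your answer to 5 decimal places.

-0.36452

I_{1,1} = 0.1701582 + (0.1701582 − (-2.4570731))/3 = 1.0459020
I_{2,1} = (4·(-0.2598842) − 0.1701582) / 3 = -0.4032317
I_{3,1} = -0.3416619 + (-0.3416619 − (-0.2598842))/3 = -0.3689211
I_{2,2} = (16·(-0.4032317) − 1.0459020) / 15 = -0.4998406
I_{3,2} = -0.3689211 + (-0.3689211 − (-0.4032317))/15 = -0.3666337
I_{3,3} = -0.3666337 + (-0.3666337 − (-0.4998406))/63 = -0.3645193
(Column j=1 coincides with Simpson's rule on the same nodes.)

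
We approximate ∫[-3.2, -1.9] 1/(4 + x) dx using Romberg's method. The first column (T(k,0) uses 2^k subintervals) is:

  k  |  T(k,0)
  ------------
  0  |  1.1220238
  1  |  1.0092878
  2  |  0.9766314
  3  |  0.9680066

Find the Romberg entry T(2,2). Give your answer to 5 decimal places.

T(1,1) = (4·1.0092878 − 1.1220238) / 3 = 0.9717091
T(2,1) = 0.9766314 + (0.9766314 − 1.0092878)/3 = 0.9657459
T(2,2) = 0.9657459 + (0.9657459 − 0.9717091)/15 = 0.9653484

0.96535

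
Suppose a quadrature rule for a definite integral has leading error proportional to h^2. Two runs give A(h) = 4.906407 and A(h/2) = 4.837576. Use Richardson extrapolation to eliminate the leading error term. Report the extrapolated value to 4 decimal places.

Extrapolated value = (4·A(h/2) − A(h)) / (4 − 1)
= (4·4.837576 − 4.906407) / 3
= 14.443897 / 3 = 4.814632

4.8146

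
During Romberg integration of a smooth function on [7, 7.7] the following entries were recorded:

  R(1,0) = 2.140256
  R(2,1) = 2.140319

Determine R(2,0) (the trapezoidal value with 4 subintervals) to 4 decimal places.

2.1403

From R(2,1) = (4·R(2,0) − R(1,0))/3, solve for R(2,0):
4·R(2,0) = 3·2.140319 + 2.140256 = 8.561213
R(2,0) = 2.140303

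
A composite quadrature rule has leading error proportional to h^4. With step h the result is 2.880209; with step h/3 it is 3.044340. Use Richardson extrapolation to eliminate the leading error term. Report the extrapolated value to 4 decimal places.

3.0464

The leading error scales as h^4; refining by a factor of 3 reduces it by 3^4 = 81.
Extrapolated value = (81·A(h/3) − A(h)) / (81 − 1)
= (81·3.044340 − 2.880209) / 80
= 243.711331 / 80 = 3.046392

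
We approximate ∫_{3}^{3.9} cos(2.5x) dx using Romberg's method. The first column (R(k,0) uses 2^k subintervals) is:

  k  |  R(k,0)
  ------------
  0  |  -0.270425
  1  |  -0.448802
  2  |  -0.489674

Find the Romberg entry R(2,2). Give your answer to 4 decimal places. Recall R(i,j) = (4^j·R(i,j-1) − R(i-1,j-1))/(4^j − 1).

R(1,1) = (4·(-0.448802) − (-0.270425)) / 3 = -0.508261
R(2,1) = (4·(-0.489674) − (-0.448802)) / 3 = -0.503298
R(2,2) = -0.503298 + (-0.503298 − (-0.508261))/15 = -0.502967

-0.5030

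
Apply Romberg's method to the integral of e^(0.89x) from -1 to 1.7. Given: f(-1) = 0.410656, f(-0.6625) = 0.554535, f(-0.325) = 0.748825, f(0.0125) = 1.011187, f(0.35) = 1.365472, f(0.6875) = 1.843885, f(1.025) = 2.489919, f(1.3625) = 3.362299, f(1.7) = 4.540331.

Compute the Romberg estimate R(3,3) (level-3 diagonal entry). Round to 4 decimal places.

R(0,0) (trapezoid, 1 panel, h=2.7000): 6.683832
R(1,0) (trapezoid, 2 panels, h=1.3500): 5.185303
R(2,0) (trapezoid, 4 panels, h=0.6750): 4.778804
R(3,0) (trapezoid, 8 panels, h=0.3375): 4.674920
R(1,1) = 5.185303 + (5.185303 − 6.683832)/3 = 4.685793
R(2,1) = 4.778804 + (4.778804 − 5.185303)/3 = 4.643304
R(3,1) = 4.674920 + (4.674920 − 4.778804)/3 = 4.640292
R(2,2) = 4.643304 + (4.643304 − 4.685793)/15 = 4.640471
R(3,2) = 4.640292 + (4.640292 − 4.643304)/15 = 4.640091
R(3,3) = 4.640091 + (4.640091 − 4.640471)/63 = 4.640085

4.6401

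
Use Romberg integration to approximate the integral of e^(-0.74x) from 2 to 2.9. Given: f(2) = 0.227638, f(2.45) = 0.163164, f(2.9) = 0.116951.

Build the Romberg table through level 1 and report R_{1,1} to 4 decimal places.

R_{0,0} (trapezoid, 1 panel, h=0.9000): 0.155065
R_{1,0} (trapezoid, 2 panels, h=0.4500): 0.150956
R_{1,1} = 0.150956 + (0.150956 − 0.155065)/3 = 0.149586

0.1496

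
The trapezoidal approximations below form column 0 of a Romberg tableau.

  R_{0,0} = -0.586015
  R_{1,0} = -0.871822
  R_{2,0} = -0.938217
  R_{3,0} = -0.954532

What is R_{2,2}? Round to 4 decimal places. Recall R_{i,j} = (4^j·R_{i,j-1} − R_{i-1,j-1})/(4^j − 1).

-0.9599

Richardson extrapolation on the trapezoidal column (denominator 4−1=3):
R_{1,1} = -0.871822 + (-0.871822 − (-0.586015))/3 = -0.967091
R_{2,1} = (4·(-0.938217) − (-0.871822)) / 3 = -0.960349
R_{2,2} = (16·(-0.960349) − (-0.967091)) / 15 = -0.959900
(Column j=1 coincides with Simpson's rule on the same nodes.)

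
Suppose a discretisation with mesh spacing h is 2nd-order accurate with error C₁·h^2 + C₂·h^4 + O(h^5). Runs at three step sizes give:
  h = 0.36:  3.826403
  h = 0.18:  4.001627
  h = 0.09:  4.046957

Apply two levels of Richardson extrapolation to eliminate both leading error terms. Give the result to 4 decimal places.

4.0622

First eliminate the h^2 term (factor 2^2 = 4):
  B₁ = (4·4.001627 − 3.826403)/3 = 4.060035
  B₂ = (4·4.046957 − 4.001627)/3 = 4.062067
Then eliminate the h^4 term (factor 2^4 = 16):
  (16·4.062067 − 4.060035)/15 = 4.062202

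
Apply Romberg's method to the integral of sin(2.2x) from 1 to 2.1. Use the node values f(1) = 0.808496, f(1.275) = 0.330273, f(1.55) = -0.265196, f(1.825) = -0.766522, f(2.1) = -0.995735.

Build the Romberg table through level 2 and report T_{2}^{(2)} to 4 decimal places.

-0.2255

T_{0}^{(0)} (trapezoid, 1 panel, h=1.1000): -0.102981
T_{1}^{(0)} (trapezoid, 2 panels, h=0.5500): -0.197349
T_{2}^{(0)} (trapezoid, 4 panels, h=0.2750): -0.218643
T_{1}^{(1)} = -0.197349 + (-0.197349 − (-0.102981))/3 = -0.228805
T_{2}^{(1)} = -0.218643 + (-0.218643 − (-0.197349))/3 = -0.225741
T_{2}^{(2)} = -0.225741 + (-0.225741 − (-0.228805))/15 = -0.225537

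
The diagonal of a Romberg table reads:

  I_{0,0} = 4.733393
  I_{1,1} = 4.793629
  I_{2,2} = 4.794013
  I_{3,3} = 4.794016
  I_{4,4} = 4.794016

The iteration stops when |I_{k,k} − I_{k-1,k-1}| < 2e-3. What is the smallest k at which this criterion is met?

k = 2

|I_{1,1} − I_{0,0}| = 0.060236 ≥ 2e-3
|I_{2,2} − I_{1,1}| = 0.000384 < 2e-3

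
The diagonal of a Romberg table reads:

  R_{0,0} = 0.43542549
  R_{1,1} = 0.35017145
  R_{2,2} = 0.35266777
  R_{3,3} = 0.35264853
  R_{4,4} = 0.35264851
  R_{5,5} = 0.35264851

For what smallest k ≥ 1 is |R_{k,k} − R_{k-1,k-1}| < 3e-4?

|R_{1,1} − R_{0,0}| = 0.08525404 ≥ 3e-4
|R_{2,2} − R_{1,1}| = 0.00249632 ≥ 3e-4
|R_{3,3} − R_{2,2}| = 0.00001924 < 3e-4

k = 3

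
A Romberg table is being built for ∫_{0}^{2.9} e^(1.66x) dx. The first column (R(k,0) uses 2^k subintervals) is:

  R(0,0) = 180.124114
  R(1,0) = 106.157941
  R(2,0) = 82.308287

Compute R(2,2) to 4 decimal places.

73.8821

Richardson extrapolation on the trapezoidal column (denominator 4−1=3):
R(1,1) = 106.157941 + (106.157941 − 180.124114)/3 = 81.502550
R(2,1) = (4·82.308287 − 106.157941) / 3 = 74.358402
R(2,2) = (16·74.358402 − 81.502550) / 15 = 73.882125
(Column j=1 coincides with Simpson's rule on the same nodes.)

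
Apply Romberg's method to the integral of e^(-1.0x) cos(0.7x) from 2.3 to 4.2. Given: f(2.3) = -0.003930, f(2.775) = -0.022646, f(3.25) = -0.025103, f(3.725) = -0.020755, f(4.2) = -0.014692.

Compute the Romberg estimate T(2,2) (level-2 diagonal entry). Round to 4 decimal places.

T(0,0) (trapezoid, 1 panel, h=1.9000): -0.017691
T(1,0) (trapezoid, 2 panels, h=0.9500): -0.032693
T(2,0) (trapezoid, 4 panels, h=0.4750): -0.036962
T(1,1) = -0.032693 + (-0.032693 − (-0.017691))/3 = -0.037694
T(2,1) = -0.036962 + (-0.036962 − (-0.032693))/3 = -0.038385
T(2,2) = -0.038385 + (-0.038385 − (-0.037694))/15 = -0.038431

-0.0384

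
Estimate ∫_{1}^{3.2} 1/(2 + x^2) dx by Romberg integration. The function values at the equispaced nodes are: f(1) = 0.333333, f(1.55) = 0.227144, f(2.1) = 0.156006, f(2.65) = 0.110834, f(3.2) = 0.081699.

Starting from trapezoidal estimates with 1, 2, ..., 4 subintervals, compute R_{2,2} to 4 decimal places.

0.3812

R_{0,0} (trapezoid, 1 panel, h=2.2000): 0.456535
R_{1,0} (trapezoid, 2 panels, h=1.1000): 0.399874
R_{2,0} (trapezoid, 4 panels, h=0.5500): 0.385825
R_{1,1} = 0.399874 + (0.399874 − 0.456535)/3 = 0.380987
R_{2,1} = 0.385825 + (0.385825 − 0.399874)/3 = 0.381142
R_{2,2} = 0.381142 + (0.381142 − 0.380987)/15 = 0.381152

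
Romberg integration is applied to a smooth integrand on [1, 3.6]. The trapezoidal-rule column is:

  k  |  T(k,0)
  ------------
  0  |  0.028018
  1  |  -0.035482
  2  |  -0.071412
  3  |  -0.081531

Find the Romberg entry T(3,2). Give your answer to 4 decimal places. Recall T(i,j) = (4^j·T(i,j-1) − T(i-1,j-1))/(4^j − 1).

-0.0850

Richardson extrapolation on the trapezoidal column (denominator 4−1=3):
T(2,1) = (4·(-0.071412) − (-0.035482)) / 3 = -0.083389
T(3,1) = (4·(-0.081531) − (-0.071412)) / 3 = -0.084904
T(3,2) = -0.084904 + (-0.084904 − (-0.083389))/15 = -0.085005
(Column j=1 coincides with Simpson's rule on the same nodes.)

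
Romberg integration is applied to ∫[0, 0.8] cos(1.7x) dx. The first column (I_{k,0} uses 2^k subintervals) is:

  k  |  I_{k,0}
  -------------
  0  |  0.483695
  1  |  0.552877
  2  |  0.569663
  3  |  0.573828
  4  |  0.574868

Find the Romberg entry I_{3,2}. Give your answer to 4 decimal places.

0.5752

Richardson extrapolation on the trapezoidal column (denominator 4−1=3):
I_{2,1} = 0.569663 + (0.569663 − 0.552877)/3 = 0.575258
I_{3,1} = 0.573828 + (0.573828 − 0.569663)/3 = 0.575216
I_{3,2} = (16·0.575216 − 0.575258) / 15 = 0.575213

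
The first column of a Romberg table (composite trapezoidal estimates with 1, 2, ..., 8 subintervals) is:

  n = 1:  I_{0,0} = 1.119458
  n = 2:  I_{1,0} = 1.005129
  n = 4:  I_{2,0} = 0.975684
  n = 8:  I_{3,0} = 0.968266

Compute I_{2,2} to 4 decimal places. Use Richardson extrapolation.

Richardson extrapolation on the trapezoidal column (denominator 4−1=3):
I_{1,1} = (4·1.005129 − 1.119458) / 3 = 0.967019
I_{2,1} = 0.975684 + (0.975684 − 1.005129)/3 = 0.965869
I_{2,2} = 0.965869 + (0.965869 − 0.967019)/15 = 0.965792
(Column j=1 coincides with Simpson's rule on the same nodes.)

0.9658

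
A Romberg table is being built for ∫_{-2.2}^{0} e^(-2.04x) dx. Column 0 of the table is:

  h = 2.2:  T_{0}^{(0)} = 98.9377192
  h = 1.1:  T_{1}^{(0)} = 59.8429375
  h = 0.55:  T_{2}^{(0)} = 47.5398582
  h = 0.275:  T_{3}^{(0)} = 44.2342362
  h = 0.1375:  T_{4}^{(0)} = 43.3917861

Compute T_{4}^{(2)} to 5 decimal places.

43.10954

T_{3}^{(1)} = (4·44.2342362 − 47.5398582) / 3 = 43.1323622
T_{4}^{(1)} = 43.3917861 + (43.3917861 − 44.2342362)/3 = 43.1109694
T_{4}^{(2)} = (16·43.1109694 − 43.1323622) / 15 = 43.1095432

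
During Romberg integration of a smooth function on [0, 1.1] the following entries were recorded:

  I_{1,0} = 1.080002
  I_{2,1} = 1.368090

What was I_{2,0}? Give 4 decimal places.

1.2961

From I_{2,1} = (4·I_{2,0} − I_{1,0})/3, solve for I_{2,0}:
4·I_{2,0} = 3·1.368090 + 1.080002 = 5.184272
I_{2,0} = 1.296068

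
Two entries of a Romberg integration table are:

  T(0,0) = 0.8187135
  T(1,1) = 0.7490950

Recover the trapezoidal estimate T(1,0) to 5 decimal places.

From T(1,1) = (4·T(1,0) − T(0,0))/3, solve for T(1,0):
4·T(1,0) = 3·0.7490950 + 0.8187135 = 3.0659985
T(1,0) = 0.7664996

0.76650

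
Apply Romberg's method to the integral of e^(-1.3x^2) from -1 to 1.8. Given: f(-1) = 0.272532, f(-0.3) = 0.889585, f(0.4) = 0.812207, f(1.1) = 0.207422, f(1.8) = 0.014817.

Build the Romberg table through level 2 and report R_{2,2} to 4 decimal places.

R_{0,0} (trapezoid, 1 panel, h=2.8000): 0.402289
R_{1,0} (trapezoid, 2 panels, h=1.4000): 1.338234
R_{2,0} (trapezoid, 4 panels, h=0.7000): 1.437022
R_{1,1} = 1.338234 + (1.338234 − 0.402289)/3 = 1.650216
R_{2,1} = 1.437022 + (1.437022 − 1.338234)/3 = 1.469951
R_{2,2} = 1.469951 + (1.469951 − 1.650216)/15 = 1.457933

1.4579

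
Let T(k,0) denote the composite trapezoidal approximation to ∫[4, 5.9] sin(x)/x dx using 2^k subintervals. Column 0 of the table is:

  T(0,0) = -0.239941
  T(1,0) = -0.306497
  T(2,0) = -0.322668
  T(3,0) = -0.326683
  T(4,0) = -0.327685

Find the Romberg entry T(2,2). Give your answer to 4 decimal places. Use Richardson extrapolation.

-0.3280

T(1,1) = (4·(-0.306497) − (-0.239941)) / 3 = -0.328682
T(2,1) = (4·(-0.322668) − (-0.306497)) / 3 = -0.328058
T(2,2) = (16·(-0.328058) − (-0.328682)) / 15 = -0.328016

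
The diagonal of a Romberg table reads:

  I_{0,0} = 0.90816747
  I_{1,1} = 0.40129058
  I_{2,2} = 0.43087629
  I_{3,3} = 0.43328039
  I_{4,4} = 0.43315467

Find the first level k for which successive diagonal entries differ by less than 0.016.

k = 3

|I_{1,1} − I_{0,0}| = 0.50687689 ≥ 0.016
|I_{2,2} − I_{1,1}| = 0.02958571 ≥ 0.016
|I_{3,3} − I_{2,2}| = 0.00240410 < 0.016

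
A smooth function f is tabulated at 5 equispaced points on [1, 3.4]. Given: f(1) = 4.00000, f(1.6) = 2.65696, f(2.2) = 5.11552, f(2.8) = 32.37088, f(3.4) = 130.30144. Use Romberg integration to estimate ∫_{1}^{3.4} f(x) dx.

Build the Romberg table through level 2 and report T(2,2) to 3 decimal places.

56.597

T(0,0) (trapezoid, 1 panel, h=2.4000): 161.16173
T(1,0) (trapezoid, 2 panels, h=1.2000): 86.71949
T(2,0) (trapezoid, 4 panels, h=0.6000): 64.37645
T(1,1) = 86.71949 + (86.71949 − 161.16173)/3 = 61.90541
T(2,1) = 64.37645 + (64.37645 − 86.71949)/3 = 56.92877
T(2,2) = 56.92877 + (56.92877 − 61.90541)/15 = 56.59699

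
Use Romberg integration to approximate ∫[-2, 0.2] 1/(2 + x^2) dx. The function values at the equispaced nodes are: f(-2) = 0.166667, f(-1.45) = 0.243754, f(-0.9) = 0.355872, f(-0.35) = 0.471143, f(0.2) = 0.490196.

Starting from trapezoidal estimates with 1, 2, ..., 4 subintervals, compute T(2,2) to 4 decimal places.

0.7760

T(0,0) (trapezoid, 1 panel, h=2.2000): 0.722549
T(1,0) (trapezoid, 2 panels, h=1.1000): 0.752734
T(2,0) (trapezoid, 4 panels, h=0.5500): 0.769560
T(1,1) = 0.752734 + (0.752734 − 0.722549)/3 = 0.762796
T(2,1) = 0.769560 + (0.769560 − 0.752734)/3 = 0.775169
T(2,2) = 0.775169 + (0.775169 − 0.762796)/15 = 0.775994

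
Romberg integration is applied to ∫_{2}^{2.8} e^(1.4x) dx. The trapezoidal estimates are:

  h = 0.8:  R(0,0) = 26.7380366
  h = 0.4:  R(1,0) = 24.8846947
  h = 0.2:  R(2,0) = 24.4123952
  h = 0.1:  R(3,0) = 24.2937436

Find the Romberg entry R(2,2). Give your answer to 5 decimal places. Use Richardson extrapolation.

R(1,1) = 24.8846947 + (24.8846947 − 26.7380366)/3 = 24.2669141
R(2,1) = (4·24.4123952 − 24.8846947) / 3 = 24.2549620
R(2,2) = 24.2549620 + (24.2549620 − 24.2669141)/15 = 24.2541652
(Column j=1 coincides with Simpson's rule on the same nodes.)

24.25417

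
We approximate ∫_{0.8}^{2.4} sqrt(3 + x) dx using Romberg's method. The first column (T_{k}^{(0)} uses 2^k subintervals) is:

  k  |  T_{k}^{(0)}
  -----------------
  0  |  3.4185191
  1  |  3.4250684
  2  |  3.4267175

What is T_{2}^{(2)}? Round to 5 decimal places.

3.42727

T_{1}^{(1)} = (4·3.4250684 − 3.4185191) / 3 = 3.4272515
T_{2}^{(1)} = (4·3.4267175 − 3.4250684) / 3 = 3.4272672
T_{2}^{(2)} = 3.4272672 + (3.4272672 − 3.4272515)/15 = 3.4272682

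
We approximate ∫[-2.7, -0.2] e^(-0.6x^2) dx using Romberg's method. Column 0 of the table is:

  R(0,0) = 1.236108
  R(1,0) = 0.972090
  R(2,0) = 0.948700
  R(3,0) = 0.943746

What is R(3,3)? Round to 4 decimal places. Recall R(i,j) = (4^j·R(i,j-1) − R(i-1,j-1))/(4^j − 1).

0.9421

Richardson extrapolation on the trapezoidal column (denominator 4−1=3):
R(1,1) = 0.972090 + (0.972090 − 1.236108)/3 = 0.884084
R(2,1) = 0.948700 + (0.948700 − 0.972090)/3 = 0.940903
R(3,1) = 0.943746 + (0.943746 − 0.948700)/3 = 0.942095
R(2,2) = (16·0.940903 − 0.884084) / 15 = 0.944691
R(3,2) = (16·0.942095 − 0.940903) / 15 = 0.942174
R(3,3) = (64·0.942174 − 0.944691) / 63 = 0.942134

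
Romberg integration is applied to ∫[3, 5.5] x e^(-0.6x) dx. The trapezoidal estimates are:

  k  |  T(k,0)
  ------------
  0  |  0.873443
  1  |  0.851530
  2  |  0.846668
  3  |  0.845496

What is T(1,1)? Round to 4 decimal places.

Richardson extrapolation on the trapezoidal column (denominator 4−1=3):
T(1,1) = 0.851530 + (0.851530 − 0.873443)/3 = 0.844226

0.8442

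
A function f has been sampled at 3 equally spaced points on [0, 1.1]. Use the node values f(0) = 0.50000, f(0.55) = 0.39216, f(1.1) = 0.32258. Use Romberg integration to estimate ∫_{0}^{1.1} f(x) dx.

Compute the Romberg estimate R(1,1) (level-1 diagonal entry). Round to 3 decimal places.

0.438

R(0,0) (trapezoid, 1 panel, h=1.1000): 0.45242
R(1,0) (trapezoid, 2 panels, h=0.5500): 0.44190
R(1,1) = 0.44190 + (0.44190 − 0.45242)/3 = 0.43839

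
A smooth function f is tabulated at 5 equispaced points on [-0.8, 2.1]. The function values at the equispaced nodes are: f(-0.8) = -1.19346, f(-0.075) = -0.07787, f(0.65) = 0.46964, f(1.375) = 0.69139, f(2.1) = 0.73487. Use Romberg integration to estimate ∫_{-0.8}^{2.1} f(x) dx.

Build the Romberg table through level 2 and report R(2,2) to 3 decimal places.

0.711

R(0,0) (trapezoid, 1 panel, h=2.9000): -0.66496
R(1,0) (trapezoid, 2 panels, h=1.4500): 0.34850
R(2,0) (trapezoid, 4 panels, h=0.7250): 0.61905
R(1,1) = 0.34850 + (0.34850 − (-0.66496))/3 = 0.68632
R(2,1) = 0.61905 + (0.61905 − 0.34850)/3 = 0.70923
R(2,2) = 0.70923 + (0.70923 − 0.68632)/15 = 0.71076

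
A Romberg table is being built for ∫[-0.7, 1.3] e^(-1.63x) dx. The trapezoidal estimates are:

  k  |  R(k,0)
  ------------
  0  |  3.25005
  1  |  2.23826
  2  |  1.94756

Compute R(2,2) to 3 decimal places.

1.847

R(1,1) = 2.23826 + (2.23826 − 3.25005)/3 = 1.90100
R(2,1) = 1.94756 + (1.94756 − 2.23826)/3 = 1.85066
R(2,2) = (16·1.85066 − 1.90100) / 15 = 1.84730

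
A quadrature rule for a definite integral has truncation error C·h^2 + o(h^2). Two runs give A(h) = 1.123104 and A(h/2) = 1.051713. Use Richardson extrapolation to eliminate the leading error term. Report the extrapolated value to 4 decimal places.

Extrapolated value = (4·A(h/2) − A(h)) / (4 − 1)
= (4·1.051713 − 1.123104) / 3
= 3.083748 / 3 = 1.027916

1.0279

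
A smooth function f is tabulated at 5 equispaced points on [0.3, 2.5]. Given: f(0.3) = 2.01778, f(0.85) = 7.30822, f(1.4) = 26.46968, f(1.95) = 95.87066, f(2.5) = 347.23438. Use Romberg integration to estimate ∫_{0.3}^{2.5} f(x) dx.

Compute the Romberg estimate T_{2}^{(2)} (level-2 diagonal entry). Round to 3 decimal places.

T_{0}^{(0)} (trapezoid, 1 panel, h=2.2000): 384.17738
T_{1}^{(0)} (trapezoid, 2 panels, h=1.1000): 221.20534
T_{2}^{(0)} (trapezoid, 4 panels, h=0.5500): 167.35105
T_{1}^{(1)} = 221.20534 + (221.20534 − 384.17738)/3 = 166.88133
T_{2}^{(1)} = 167.35105 + (167.35105 − 221.20534)/3 = 149.39962
T_{2}^{(2)} = 149.39962 + (149.39962 − 166.88133)/15 = 148.23417

148.234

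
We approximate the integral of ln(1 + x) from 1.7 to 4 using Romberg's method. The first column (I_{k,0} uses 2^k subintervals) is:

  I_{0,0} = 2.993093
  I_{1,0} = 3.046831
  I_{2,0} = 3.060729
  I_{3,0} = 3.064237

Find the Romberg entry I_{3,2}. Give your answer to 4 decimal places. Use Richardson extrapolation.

3.0654

Richardson extrapolation on the trapezoidal column (denominator 4−1=3):
I_{2,1} = (4·3.060729 − 3.046831) / 3 = 3.065362
I_{3,1} = 3.064237 + (3.064237 − 3.060729)/3 = 3.065406
I_{3,2} = 3.065406 + (3.065406 − 3.065362)/15 = 3.065409
(Column j=1 coincides with Simpson's rule on the same nodes.)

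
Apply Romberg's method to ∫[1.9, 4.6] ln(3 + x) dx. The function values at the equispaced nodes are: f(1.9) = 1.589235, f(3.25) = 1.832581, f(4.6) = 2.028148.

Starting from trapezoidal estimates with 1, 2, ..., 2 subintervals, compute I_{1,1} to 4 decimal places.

4.9265

I_{0,0} (trapezoid, 1 panel, h=2.7000): 4.883467
I_{1,0} (trapezoid, 2 panels, h=1.3500): 4.915718
I_{1,1} = 4.915718 + (4.915718 − 4.883467)/3 = 4.926468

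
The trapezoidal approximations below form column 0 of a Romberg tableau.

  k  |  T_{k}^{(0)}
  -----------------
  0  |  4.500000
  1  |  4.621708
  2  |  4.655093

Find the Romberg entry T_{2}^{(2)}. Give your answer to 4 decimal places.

Richardson extrapolation on the trapezoidal column (denominator 4−1=3):
T_{1}^{(1)} = 4.621708 + (4.621708 − 4.500000)/3 = 4.662277
T_{2}^{(1)} = (4·4.655093 − 4.621708) / 3 = 4.666221
T_{2}^{(2)} = (16·4.666221 − 4.662277) / 15 = 4.666484
(Column j=1 coincides with Simpson's rule on the same nodes.)

4.6665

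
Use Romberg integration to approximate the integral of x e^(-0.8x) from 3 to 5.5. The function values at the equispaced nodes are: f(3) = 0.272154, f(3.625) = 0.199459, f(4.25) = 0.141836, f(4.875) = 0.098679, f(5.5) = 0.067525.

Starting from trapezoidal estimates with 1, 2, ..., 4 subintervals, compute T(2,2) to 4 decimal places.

T(0,0) (trapezoid, 1 panel, h=2.5000): 0.424599
T(1,0) (trapezoid, 2 panels, h=1.2500): 0.389594
T(2,0) (trapezoid, 4 panels, h=0.6250): 0.381133
T(1,1) = 0.389594 + (0.389594 − 0.424599)/3 = 0.377926
T(2,1) = 0.381133 + (0.381133 − 0.389594)/3 = 0.378313
T(2,2) = 0.378313 + (0.378313 − 0.377926)/15 = 0.378339

0.3783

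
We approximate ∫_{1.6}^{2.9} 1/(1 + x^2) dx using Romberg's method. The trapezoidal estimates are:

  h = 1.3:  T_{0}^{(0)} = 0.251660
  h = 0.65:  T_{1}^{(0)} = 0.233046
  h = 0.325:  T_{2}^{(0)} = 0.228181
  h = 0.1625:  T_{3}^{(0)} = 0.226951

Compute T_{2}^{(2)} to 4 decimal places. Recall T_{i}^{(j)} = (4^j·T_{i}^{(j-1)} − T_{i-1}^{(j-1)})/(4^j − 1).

0.2265

Richardson extrapolation on the trapezoidal column (denominator 4−1=3):
T_{1}^{(1)} = 0.233046 + (0.233046 − 0.251660)/3 = 0.226841
T_{2}^{(1)} = (4·0.228181 − 0.233046) / 3 = 0.226559
T_{2}^{(2)} = (16·0.226559 − 0.226841) / 15 = 0.226540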